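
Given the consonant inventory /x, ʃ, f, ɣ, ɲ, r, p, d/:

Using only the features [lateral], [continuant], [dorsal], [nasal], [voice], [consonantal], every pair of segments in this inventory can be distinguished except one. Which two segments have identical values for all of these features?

/ʃ/ (voiceless postalveolar fricative) and /f/ (voiceless labiodental fricative) are both [-lateral], [+continuant], [-dorsal], [-nasal], [-voice], [+consonantal], so none of the listed features separates them. (They do differ in [labial] and [coronal], which are not among the given features.) Every other pair in the inventory differs on at least one listed feature.

ʃ, f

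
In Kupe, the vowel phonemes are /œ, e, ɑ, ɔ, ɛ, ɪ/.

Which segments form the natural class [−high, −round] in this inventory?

Eliminate segments failing any feature: /œ, ɔ/ are [+round]; /ɪ/ is [+high]. The remaining /e, ɑ, ɛ/ satisfy [−high], [−round].

e, ɑ, ɛ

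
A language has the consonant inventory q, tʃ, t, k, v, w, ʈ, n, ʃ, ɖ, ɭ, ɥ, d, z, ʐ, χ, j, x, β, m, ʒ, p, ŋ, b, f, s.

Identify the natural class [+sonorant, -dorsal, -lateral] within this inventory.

Eliminate segments failing any feature: /q, tʃ, t, k, v, ʈ, ʃ, ɖ, d, z, ʐ, χ, x, β, ʒ, p, b, f, s/ are [-sonorant]; /w, ɥ, j, ŋ/ are [+dorsal]; /ɭ/ is [+lateral]. The remaining /n, m/ satisfy [+sonorant], [-dorsal], [-lateral].

n, m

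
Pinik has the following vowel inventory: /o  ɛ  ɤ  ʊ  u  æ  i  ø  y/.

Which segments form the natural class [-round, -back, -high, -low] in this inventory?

Checking each segment against [-round], [-back], [-high], [-low]: /ɛ/ (mid front unrounded lax vowel) satisfies every feature; every other segment in the inventory fails at least one.

ɛ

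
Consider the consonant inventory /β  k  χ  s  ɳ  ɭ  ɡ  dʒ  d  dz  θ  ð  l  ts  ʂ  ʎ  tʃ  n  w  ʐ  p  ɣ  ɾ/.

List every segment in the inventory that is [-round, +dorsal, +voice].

ɡ, ʎ, ɣ

Checking each segment against [-round], [+dorsal], [+voice]: /ɡ/ (voiced velar stop), /ʎ/ (palatal lateral approximant), /ɣ/ (voiced velar fricative) satisfy every feature; every other segment in the inventory fails at least one.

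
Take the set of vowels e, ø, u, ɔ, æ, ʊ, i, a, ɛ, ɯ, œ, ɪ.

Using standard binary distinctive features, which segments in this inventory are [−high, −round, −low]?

Checking each segment against [−high], [−round], [−low]: /e/ (mid front unrounded tense vowel), /ɛ/ (mid front unrounded lax vowel) satisfy every feature; every other segment in the inventory fails at least one.

e, ɛ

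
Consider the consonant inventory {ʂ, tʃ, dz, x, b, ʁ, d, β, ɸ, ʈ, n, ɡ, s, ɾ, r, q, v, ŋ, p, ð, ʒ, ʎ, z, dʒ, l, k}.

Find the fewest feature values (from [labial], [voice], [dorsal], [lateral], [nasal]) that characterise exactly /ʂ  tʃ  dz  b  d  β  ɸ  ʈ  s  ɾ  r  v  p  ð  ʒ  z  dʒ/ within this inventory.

[-nasal, -lateral, -dorsal]

/ʂ, tʃ, dz, b, d, β, ɸ, ʈ, s, ɾ, r, v, p, ð, ʒ, z, dʒ/ are all [-nasal], [-lateral], [-dorsal], and no other segment in the inventory matches all three values. Dropping any one of them over-generates: [-lateral, -dorsal] alone would also admit /n/; [-nasal, -dorsal] alone would also admit /l/; [-nasal, -lateral] alone would also admit /x, ʁ, ɡ, q, …/. No other combination of two listed features picks out exactly this set either, so fewer than three features will not do.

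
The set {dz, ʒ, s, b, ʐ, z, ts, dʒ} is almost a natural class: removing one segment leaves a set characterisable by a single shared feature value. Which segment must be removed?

b

[strident] (equivalently [labial], [coronal]) groups all but one: /ʐ, z, dz, dʒ, ʒ, ts, s/ share [+strident] while /b/ (voiced bilabial stop) alone is [−strident]. Removing any other segment would not leave a single-feature class that excludes it.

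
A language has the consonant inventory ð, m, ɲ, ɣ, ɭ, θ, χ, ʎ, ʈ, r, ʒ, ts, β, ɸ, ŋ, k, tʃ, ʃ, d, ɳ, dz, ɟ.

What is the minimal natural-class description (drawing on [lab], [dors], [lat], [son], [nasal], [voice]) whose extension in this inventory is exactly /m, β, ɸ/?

[+lab]

/m, β, ɸ/ are exactly the [+labial] segments in the inventory, so a single feature suffices.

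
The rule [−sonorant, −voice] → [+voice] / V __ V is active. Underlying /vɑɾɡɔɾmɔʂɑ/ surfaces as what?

[vɑɾɡɔɾmɔʐɑ]

Only /ʂ/ occurs between two vowels (/ɔ/ __ /ɑ/) and matches the structural description. It is a voiceless retroflex fricative, so [−sonorant, −voice] holds; changing it to [+voice] with all other features held fixed yields /ʐ/ (voiced retroflex fricative). No other segment meets both the structural description and the environment, so the output is [vɑɾɡɔɾmɔʐɑ].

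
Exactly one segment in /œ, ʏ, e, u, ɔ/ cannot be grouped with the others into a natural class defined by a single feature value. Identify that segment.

e

/u, œ, ʏ, ɔ/ are all [+round], but /e/ (mid front unrounded tense vowel) is [-round]. No other single segment can be removed to leave a set sharing one feature value that the removed segment lacks, so /e/ is the odd one out.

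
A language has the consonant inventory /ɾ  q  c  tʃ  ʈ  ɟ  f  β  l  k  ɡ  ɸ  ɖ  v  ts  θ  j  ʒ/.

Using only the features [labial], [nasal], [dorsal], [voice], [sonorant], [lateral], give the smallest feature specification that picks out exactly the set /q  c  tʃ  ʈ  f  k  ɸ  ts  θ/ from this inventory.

[−voice]

Every target segment is [−voice] and no other inventory member is, so one feature is enough.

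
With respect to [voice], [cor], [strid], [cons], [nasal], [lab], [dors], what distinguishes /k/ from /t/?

[coronal], [dorsal]

/k/ is the voiceless velar stop and /t/ is the voiceless alveolar stop. Both are [−voice], [−strident], [+consonantal], [−nasal], [−labial]. /k/ is [−coronal] while /t/ is [+coronal]; /k/ is [+dorsal] while /t/ is [−dorsal], so the distinguishing features are [coronal], [dorsal].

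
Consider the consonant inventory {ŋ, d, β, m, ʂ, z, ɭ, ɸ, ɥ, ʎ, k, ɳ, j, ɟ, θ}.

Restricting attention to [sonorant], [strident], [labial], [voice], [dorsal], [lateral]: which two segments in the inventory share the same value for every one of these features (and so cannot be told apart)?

/ŋ/ (velar nasal) and /j/ (palatal glide) are both [+sonorant], [−strident], [−labial], [+voice], [+dorsal], [−lateral], so none of the listed features separates them. (They do differ in [nasal], [continuant] and [back], which are not among the given features.) Every other pair in the inventory differs on at least one listed feature.

ŋ, j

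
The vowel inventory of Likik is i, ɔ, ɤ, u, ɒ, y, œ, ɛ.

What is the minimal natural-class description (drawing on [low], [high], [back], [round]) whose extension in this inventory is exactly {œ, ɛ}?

[−high, −back]

The class [−high], [−back] has exactly /œ, ɛ/ as its extension in this inventory. No smaller conjunction from the listed features achieves this: [−back] alone would also admit /i, y/; [−high] alone would also admit /ɔ, ɤ, ɒ/; and checking the remaining single features turns up none with this extension.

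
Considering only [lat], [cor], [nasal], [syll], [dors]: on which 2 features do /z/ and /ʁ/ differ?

[coronal], [dorsal]

/z/ is the voiced alveolar fricative and /ʁ/ is the voiced uvular fricative. Both are [−lateral], [−nasal], [−syllabic]. /z/ is [+coronal] while /ʁ/ is [−coronal]; /z/ is [−dorsal] while /ʁ/ is [+dorsal], so the distinguishing features are [coronal], [dorsal].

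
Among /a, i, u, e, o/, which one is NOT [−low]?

/e, u, o, i/ are all [−low]; /a/ (low unrounded vowel) is [+low].

a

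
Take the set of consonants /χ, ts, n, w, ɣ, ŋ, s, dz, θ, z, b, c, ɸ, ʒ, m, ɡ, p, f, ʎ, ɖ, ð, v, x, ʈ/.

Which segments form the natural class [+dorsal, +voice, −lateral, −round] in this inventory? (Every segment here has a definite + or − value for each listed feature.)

ɣ, ŋ, ɡ

Eliminate segments failing any feature: /χ, c, x/ are [−voice]; /ts, n, s, dz, θ, z, b, ɸ, ʒ, m, p, f, ɖ, ð, v, ʈ/ are [−dorsal]; /w/ is [+round]; /ʎ/ is [+lateral]. The remaining /ɣ, ŋ, ɡ/ satisfy [+dorsal], [+voice], [−lateral], [−round].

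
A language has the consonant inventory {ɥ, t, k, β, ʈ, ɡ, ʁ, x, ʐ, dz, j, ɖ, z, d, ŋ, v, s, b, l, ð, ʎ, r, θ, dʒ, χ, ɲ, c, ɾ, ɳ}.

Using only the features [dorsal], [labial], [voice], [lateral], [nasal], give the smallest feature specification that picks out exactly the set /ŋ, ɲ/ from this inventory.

The class [+nasal], [+dorsal] has exactly /ŋ, ɲ/ as its extension in this inventory. No smaller conjunction from the listed features achieves this: [+dorsal] alone would also admit /ɥ, k, ɡ, ʁ, …/; [+nasal] alone would also admit /ɳ/; and checking the remaining single features turns up none with this extension.

[+nasal, +dorsal]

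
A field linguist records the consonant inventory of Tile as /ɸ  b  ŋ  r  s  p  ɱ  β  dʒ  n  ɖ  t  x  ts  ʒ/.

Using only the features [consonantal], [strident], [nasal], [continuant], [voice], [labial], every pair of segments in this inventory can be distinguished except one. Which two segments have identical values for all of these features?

/ŋ/ (velar nasal) and /n/ (alveolar nasal) are both [+consonantal], [-strident], [+nasal], [-continuant], [+voice], [-labial], so none of the listed features separates them. (They do differ in [coronal] and [dorsal], which are not among the given features.) Every other pair in the inventory differs on at least one listed feature.

ŋ, n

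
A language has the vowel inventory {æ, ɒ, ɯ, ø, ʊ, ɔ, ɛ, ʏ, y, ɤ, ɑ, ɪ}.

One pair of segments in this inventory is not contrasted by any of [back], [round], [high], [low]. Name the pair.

y, ʏ

/y/ (high front rounded tense vowel) and /ʏ/ (high front rounded lax vowel) are both [-back], [+round], [+high], [-low], so none of the listed features separates them. (They do differ in [tense], which is not among the given features.) Every other pair in the inventory differs on at least one listed feature.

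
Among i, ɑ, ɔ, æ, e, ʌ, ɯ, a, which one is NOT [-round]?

ɔ

/ɔ/ is the mid back rounded lax vowel, which is [+round]; the rest — /i, ɑ, ɯ, æ, ʌ, a, e/ — are [-round].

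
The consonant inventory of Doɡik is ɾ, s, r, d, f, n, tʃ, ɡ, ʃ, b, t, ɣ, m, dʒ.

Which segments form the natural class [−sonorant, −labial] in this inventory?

Eliminate segments failing any feature: /ɾ, r, n, m/ are [+sonorant]; /f, b/ are [+labial]. The remaining /s, d, tʃ, ɡ, ʃ, t, ɣ, dʒ/ satisfy [−sonorant], [−labial].

s, d, tʃ, ɡ, ʃ, t, ɣ, dʒ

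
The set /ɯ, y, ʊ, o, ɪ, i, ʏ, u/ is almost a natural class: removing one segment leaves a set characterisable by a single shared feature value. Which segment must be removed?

o

[high] groups all but one: /i, ɪ, ʊ, ɯ, y, u, ʏ/ share [+high] while /o/ (mid back rounded tense vowel) alone is [-high]. Removing any other segment would not leave a single-feature class that excludes it.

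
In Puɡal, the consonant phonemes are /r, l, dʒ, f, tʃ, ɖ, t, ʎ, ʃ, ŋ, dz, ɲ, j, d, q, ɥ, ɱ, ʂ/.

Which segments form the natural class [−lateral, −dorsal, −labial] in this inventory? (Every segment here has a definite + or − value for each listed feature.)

r, dʒ, tʃ, ɖ, t, ʃ, dz, d, ʂ

Eliminate segments failing any feature: /l, ʎ/ are [+lateral]; /f, ɱ/ are [+labial]; /ŋ, ɲ, j, q, ɥ/ are [+dorsal]. The remaining /r, dʒ, tʃ, ɖ, t, ʃ, dz, d, ʂ/ satisfy [−lateral], [−dorsal], [−labial].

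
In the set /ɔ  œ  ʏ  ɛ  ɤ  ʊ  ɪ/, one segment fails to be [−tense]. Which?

ɤ

/ɤ/ is the mid back unrounded tense vowel, which is [+tense]; the rest — /ɪ, ɛ, ɔ, œ, ʊ, ʏ/ — are [−tense].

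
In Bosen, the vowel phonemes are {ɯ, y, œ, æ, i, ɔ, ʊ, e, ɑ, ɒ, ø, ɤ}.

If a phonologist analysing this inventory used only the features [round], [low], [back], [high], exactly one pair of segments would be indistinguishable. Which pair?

On the given features, /ø/ and /œ/ have an identical profile: [+round], [-low], [-back], [-high]. No other two segments in the inventory coincide on all 4 features. (They do differ in [tense], which is not among the given features.)

ø, œ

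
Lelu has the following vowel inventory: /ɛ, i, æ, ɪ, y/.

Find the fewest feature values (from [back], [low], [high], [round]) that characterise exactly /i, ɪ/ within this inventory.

The class [+high], [−round] has exactly /i, ɪ/ as its extension in this inventory. No smaller conjunction from the listed features achieves this: [−round] alone would also admit /ɛ, æ/; [+high] alone would also admit /y/; and checking the remaining single features turns up none with this extension.

[+high, −round]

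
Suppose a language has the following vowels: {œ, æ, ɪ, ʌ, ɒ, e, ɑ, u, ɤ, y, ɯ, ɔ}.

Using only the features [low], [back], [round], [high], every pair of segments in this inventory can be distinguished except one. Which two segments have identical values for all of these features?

ʌ, ɤ

/ʌ/ (mid back unrounded lax vowel) and /ɤ/ (mid back unrounded tense vowel) are both [−low], [+back], [−round], [−high], so none of the listed features separates them. (They do differ in [tense], which is not among the given features.) Every other pair in the inventory differs on at least one listed feature.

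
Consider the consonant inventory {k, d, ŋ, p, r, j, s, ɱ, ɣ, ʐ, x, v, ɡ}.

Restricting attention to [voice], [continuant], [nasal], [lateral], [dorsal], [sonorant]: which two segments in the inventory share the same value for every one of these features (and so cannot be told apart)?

ʐ, v

On the given features, /ʐ/ and /v/ have an identical profile: [+voice], [+continuant], [−nasal], [−lateral], [−dorsal], [−sonorant]. No other two segments in the inventory coincide on all 6 features. (They do differ in [labial] and [coronal], which are not among the given features.)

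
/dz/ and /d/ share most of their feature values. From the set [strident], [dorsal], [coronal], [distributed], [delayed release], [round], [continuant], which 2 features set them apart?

The two segments share [−dorsal], [+coronal], [−distributed], [−round], [−continuant]. The only features from the list on which they differ: /dz/ is [+strident] while /d/ is [−strident]; /dz/ is [+delayed release] while /d/ is [−delayed release].

[strident], [delayed release]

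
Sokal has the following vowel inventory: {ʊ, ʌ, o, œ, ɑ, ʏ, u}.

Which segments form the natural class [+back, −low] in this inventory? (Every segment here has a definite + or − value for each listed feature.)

Checking each segment against [+back], [−low]: /ʊ/ (high back rounded lax vowel), /ʌ/ (mid back unrounded lax vowel), /o/ (mid back rounded tense vowel), /u/ (high back rounded tense vowel) satisfy every feature; every other segment in the inventory fails at least one.

ʊ, ʌ, o, u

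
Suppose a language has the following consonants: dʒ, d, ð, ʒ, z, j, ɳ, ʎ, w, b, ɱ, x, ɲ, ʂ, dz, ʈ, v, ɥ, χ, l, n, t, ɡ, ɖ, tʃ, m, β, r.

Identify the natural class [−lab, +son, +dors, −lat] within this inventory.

j, ɲ

Checking each segment against [−labial], [+sonorant], [+dorsal], [−lateral]: /j/ (palatal glide), /ɲ/ (palatal nasal) satisfy every feature; every other segment in the inventory fails at least one.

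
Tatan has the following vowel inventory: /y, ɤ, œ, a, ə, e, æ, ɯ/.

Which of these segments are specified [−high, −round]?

ɤ, a, ə, e, æ

Among the inventory, the [−high] segments are /ɤ, œ, a, ə, e, æ/.
Intersecting with [−round] leaves /ɤ, a, ə, e, æ/.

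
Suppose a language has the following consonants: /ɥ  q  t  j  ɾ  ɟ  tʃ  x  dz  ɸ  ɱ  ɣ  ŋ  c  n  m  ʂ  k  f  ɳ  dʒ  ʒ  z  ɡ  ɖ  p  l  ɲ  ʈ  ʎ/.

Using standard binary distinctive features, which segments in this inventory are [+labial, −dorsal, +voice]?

ɱ, m

Checking each segment against [+labial], [−dorsal], [+voice]: /ɱ/ (labiodental nasal), /m/ (bilabial nasal) satisfy every feature; every other segment in the inventory fails at least one.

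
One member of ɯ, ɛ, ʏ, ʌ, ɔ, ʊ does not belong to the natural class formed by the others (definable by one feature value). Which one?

[tense] groups all but one: /ʊ, ʏ, ɛ, ɔ, ʌ/ share [−tense] while /ɯ/ (high back unrounded vowel) alone is [+tense]. Removing any other segment would not leave a single-feature class that excludes it.

ɯ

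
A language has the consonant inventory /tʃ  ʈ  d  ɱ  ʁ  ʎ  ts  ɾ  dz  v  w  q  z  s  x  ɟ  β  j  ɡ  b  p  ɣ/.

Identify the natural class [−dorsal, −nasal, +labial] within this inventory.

v, β, b, p

Eliminate segments failing any feature: /tʃ, ʈ, d, ts, ɾ, dz, z, s/ are [−labial]; /ɱ/ is [+nasal]; /ʁ, ʎ, w, q, x, ɟ, j, ɡ, ɣ/ are [+dorsal]. The remaining /v, β, b, p/ satisfy [−dorsal], [−nasal], [+labial].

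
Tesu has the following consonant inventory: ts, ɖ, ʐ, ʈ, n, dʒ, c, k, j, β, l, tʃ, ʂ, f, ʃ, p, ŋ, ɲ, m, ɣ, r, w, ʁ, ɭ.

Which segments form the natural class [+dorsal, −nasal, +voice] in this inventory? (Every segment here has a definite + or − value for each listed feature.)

Eliminate segments failing any feature: /ts, ɖ, ʐ, ʈ, n, dʒ, β, l, tʃ, ʂ, f, ʃ, p, m, r, ɭ/ are [−dorsal]; /c, k/ are [−voice]; /ŋ, ɲ/ are [+nasal]. The remaining /j, ɣ, w, ʁ/ satisfy [+dorsal], [−nasal], [+voice].

j, ɣ, w, ʁ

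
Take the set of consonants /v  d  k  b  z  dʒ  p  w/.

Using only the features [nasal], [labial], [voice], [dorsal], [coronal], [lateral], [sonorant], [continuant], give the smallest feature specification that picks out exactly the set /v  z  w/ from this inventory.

[+continuant]

Every target segment is [+continuant] and no other inventory member is, so one feature is enough.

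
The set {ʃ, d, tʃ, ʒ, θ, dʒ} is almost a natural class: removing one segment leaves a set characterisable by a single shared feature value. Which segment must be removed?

/ʒ, ʃ, dʒ, θ, tʃ/ are all [+distributed], but /d/ (voiced alveolar stop) is [-distributed]. No other single segment can be removed to leave a set sharing one feature value that the removed segment lacks, so /d/ is the odd one out.

d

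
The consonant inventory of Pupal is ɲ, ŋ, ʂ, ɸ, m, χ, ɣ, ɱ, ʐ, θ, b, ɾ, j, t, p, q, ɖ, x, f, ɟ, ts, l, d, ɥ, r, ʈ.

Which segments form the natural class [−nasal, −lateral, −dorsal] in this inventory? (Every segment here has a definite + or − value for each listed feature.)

ʂ, ɸ, ʐ, θ, b, ɾ, t, p, ɖ, f, ts, d, r, ʈ

Eliminate segments failing any feature: /ɲ, ŋ, m, ɱ/ are [+nasal]; /χ, ɣ, j, q, x, ɟ, ɥ/ are [+dorsal]; /l/ is [+lateral]. The remaining /ʂ, ɸ, ʐ, θ, b, ɾ, t, p, ɖ, f, ts, d, r, ʈ/ satisfy [−nasal], [−lateral], [−dorsal].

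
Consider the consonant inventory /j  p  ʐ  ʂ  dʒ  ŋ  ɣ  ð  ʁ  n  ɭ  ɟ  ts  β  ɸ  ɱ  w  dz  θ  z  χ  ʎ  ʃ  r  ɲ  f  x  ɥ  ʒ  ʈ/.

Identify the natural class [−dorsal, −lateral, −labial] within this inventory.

ʐ, ʂ, dʒ, ð, n, ts, dz, θ, z, ʃ, r, ʒ, ʈ

Checking each segment against [−dorsal], [−lateral], [−labial]: /ʐ/ (voiced retroflex fricative), /ʂ/ (voiceless retroflex fricative), /dʒ/ (voiced postalveolar affricate), /ð/ (voiced dental fricative), /n/ (alveolar nasal), /ts/ (voiceless alveolar affricate), among others, satisfy every feature; every other segment in the inventory fails at least one.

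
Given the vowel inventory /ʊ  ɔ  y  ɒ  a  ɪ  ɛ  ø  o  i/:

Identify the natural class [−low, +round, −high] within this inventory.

ɔ, ø, o

Checking each segment against [−low], [+round], [−high]: /ɔ/ (mid back rounded lax vowel), /ø/ (mid front rounded tense vowel), /o/ (mid back rounded tense vowel) satisfy every feature; every other segment in the inventory fails at least one.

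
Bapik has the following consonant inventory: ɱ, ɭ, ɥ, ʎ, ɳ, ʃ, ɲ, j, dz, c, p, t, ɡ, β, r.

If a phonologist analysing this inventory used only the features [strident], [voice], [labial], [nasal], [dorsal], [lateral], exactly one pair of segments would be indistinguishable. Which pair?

ɡ, j

/ɡ/ (voiced velar stop) and /j/ (palatal glide) are both [−strident], [+voice], [−labial], [−nasal], [+dorsal], [−lateral], so none of the listed features separates them. (They do differ in [sonorant], [continuant] and [back], which are not among the given features.) Every other pair in the inventory differs on at least one listed feature.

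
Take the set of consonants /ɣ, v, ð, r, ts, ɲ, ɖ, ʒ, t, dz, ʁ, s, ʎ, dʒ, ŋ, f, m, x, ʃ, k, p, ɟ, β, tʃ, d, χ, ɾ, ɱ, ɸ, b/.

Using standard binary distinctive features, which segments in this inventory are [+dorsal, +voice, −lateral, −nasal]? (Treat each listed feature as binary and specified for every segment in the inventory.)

ɣ, ʁ, ɟ

Among the inventory, the [+dorsal] segments are /ɣ, ɲ, ʁ, ʎ, ŋ, x, k, ɟ, χ/.
Intersecting with [+voice] gives /ɣ, ɲ, ʁ, ʎ, ŋ, ɟ/.
Of those, [−lateral] gives /ɣ, ɲ, ʁ, ŋ, ɟ/.
Within that set, [−nasal] leaves /ɣ, ʁ, ɟ/.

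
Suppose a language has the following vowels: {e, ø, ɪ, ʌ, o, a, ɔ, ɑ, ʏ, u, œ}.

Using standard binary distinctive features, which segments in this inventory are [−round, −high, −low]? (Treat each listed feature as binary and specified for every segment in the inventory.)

Checking each segment against [−round], [−high], [−low]: /e/ (mid front unrounded tense vowel), /ʌ/ (mid back unrounded lax vowel) satisfy every feature; every other segment in the inventory fails at least one.

e, ʌ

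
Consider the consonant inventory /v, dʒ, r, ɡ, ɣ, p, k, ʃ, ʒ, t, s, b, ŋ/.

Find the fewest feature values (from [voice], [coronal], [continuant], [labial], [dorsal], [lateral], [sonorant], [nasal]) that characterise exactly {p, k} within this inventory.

[-voice, -coronal]

/p, k/ are all [-voice], [-coronal], and no other segment in the inventory matches both values. Dropping any one of them over-generates: [-coronal] alone would also admit /v, ɡ, ɣ, b, …/; [-voice] alone would also admit /ʃ, t, s/. No other single listed feature picks out exactly this set either, so fewer than two features will not do.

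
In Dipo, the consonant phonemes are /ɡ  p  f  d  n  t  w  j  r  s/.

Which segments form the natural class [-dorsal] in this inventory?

The [-dorsal] segments here are /p, f, d, n, t, r, s/; the remaining /ɡ, w, j/ are [+dorsal].

p, f, d, n, t, r, s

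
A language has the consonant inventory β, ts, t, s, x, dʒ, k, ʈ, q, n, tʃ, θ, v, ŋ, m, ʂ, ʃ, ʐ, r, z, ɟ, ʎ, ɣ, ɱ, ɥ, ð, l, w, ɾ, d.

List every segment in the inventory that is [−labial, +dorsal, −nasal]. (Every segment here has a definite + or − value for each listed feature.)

x, k, q, ɟ, ʎ, ɣ

First, the [−labial] segments are /ts, t, s, x, dʒ, k, ʈ, q, n, tʃ, θ, ŋ, ʂ, ʃ, ʐ, r, z, ɟ, ʎ, ɣ, ð, l, ɾ, d/.
Among these, [+dorsal] gives /x, k, q, ŋ, ɟ, ʎ, ɣ/.
Within that set, [−nasal] leaves /x, k, q, ɟ, ʎ, ɣ/.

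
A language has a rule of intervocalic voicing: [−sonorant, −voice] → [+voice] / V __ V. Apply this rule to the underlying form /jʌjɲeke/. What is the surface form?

The only segment in the rule's environment that also matches [−sonorant, −voice] is /k/. Applying [+voice] turns the voiceless velar stop into /ɡ/ (voiced velar stop), giving [jʌjɲeɡe].

[jʌjɲeɡe]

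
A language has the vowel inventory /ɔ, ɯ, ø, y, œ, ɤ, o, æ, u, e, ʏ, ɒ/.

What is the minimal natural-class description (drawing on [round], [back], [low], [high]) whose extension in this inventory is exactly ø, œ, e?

[−high, −low, −back]

Every target segment is [−high], [−low], [−back]; each remaining inventory member fails at least one of these. Each conjunct is needed — [−low, −back] alone would also admit /y, ʏ/; [−high, −back] alone would also admit /æ/; [−high, −low] alone would also admit /ɔ, ɤ, o/ — and no other combination of two listed features has exactly this extension, so three is the minimum.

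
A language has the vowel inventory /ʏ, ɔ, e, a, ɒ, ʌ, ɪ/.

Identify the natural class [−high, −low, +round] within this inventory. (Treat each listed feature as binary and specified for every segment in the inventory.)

The [−high] segments are /ɔ, e, a, ɒ, ʌ/.
Among these, [−low] gives /ɔ, e, ʌ/.
Intersecting with [+round] leaves /ɔ/.

ɔ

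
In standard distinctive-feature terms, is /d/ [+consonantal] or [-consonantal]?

[+consonantal]

/d/ is the voiced alveolar stop, hence [+consonantal].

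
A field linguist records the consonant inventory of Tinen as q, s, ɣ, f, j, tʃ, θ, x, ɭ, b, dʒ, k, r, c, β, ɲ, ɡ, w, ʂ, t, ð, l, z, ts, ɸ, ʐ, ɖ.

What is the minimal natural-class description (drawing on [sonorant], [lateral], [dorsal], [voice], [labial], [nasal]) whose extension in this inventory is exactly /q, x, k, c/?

[-voice, +dorsal]

The class [-voice], [+dorsal] has exactly /q, x, k, c/ as its extension in this inventory. No smaller conjunction from the listed features achieves this: [+dorsal] alone would also admit /ɣ, j, ɲ, ɡ, …/; [-voice] alone would also admit /s, f, tʃ, θ, …/; and checking the remaining single features turns up none with this extension.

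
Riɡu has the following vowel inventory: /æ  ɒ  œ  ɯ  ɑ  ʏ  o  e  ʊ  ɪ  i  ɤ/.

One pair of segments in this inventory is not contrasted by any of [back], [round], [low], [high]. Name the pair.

i, ɪ

On the given features, /i/ and /ɪ/ have an identical profile: [-back], [-round], [-low], [+high]. No other two segments in the inventory coincide on all 4 features. (They do differ in [tense], which is not among the given features.)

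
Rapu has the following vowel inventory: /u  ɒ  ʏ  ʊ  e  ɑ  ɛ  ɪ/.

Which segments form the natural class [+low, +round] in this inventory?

ɒ

The [+low] segments are /ɒ, ɑ/.
Among these, [+round] leaves /ɒ/.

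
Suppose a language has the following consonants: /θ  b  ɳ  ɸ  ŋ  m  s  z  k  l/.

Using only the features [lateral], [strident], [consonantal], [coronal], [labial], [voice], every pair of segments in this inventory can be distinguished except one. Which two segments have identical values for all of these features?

b, m

On the given features, /b/ and /m/ have an identical profile: [-lateral], [-strident], [+consonantal], [-coronal], [+labial], [+voice]. No other two segments in the inventory coincide on all 6 features. (They do differ in [sonorant] and [nasal], which are not among the given features.)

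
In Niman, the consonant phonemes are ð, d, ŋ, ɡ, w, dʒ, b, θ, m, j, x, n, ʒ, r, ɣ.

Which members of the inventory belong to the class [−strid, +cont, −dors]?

The [−strident] segments are /ð, d, ŋ, ɡ, w, b, θ, m, j, x, n, r, ɣ/.
Of those, [+continuant] gives /ð, w, θ, j, x, r, ɣ/.
Within that set, [−dorsal] leaves /ð, θ, r/.

ð, θ, r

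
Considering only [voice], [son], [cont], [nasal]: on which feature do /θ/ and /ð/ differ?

The two segments share [-sonorant], [+continuant], [-nasal]. The only feature from the list on which they differ: /θ/ is [-voice] while /ð/ is [+voice].

[voice]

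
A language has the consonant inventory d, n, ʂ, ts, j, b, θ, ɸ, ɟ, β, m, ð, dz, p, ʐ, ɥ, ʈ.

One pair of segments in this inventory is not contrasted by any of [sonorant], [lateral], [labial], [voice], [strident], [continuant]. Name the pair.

d, ɟ

Both /d/ and /ɟ/ are [−sonorant], [−lateral], [−labial], [+voice], [−strident], [−continuant]. Since the list omits [dorsal] — which does distinguish the voiced alveolar stop from the voiced palatal stop — this pair collapses; all other pairs remain distinct.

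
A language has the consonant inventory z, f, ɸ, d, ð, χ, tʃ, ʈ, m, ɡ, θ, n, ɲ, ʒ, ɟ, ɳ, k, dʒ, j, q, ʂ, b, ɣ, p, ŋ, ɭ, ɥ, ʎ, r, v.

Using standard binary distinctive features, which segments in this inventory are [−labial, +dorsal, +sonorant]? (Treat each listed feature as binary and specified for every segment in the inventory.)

ɲ, j, ŋ, ʎ

Among the inventory, the [−labial] segments are /z, d, ð, χ, tʃ, ʈ, ɡ, θ, n, ɲ, ʒ, ɟ, ɳ, k, dʒ, j, q, ʂ, ɣ, ŋ, ɭ, ʎ, r/.
Of those, [+dorsal] gives /χ, ɡ, ɲ, ɟ, k, j, q, ɣ, ŋ, ʎ/.
Intersecting with [+sonorant] leaves /ɲ, j, ŋ, ʎ/.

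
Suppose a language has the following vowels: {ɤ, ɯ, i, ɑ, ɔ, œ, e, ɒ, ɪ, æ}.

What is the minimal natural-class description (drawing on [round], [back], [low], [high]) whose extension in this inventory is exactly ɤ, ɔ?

[−high, −low, +back]

Every target segment is [−high], [−low], [+back]; each remaining inventory member fails at least one of these. Each conjunct is needed — [−low, +back] alone would also admit /ɯ/; [−high, +back] alone would also admit /ɑ, ɒ/; [−high, −low] alone would also admit /œ, e/ — and no other combination of two listed features has exactly this extension, so three is the minimum.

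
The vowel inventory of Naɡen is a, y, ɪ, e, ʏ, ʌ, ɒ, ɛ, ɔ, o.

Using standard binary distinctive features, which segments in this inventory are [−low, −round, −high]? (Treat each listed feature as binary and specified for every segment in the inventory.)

e, ʌ, ɛ

Eliminate segments failing any feature: /a, ɒ/ are [+low]; /y, ʏ, ɔ, o/ are [+round]; /ɪ/ is [+high]. The remaining /e, ʌ, ɛ/ satisfy [−low], [−round], [−high].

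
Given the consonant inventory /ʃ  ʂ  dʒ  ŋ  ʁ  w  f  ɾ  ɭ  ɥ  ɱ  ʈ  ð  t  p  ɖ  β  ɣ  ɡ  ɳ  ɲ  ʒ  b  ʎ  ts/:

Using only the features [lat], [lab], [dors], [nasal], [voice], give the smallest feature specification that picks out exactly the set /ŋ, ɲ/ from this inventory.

Every target segment is [+nasal], [+dorsal]; each remaining inventory member fails at least one of these. Each conjunct is needed — [+dorsal] alone would also admit /ʁ, w, ɥ, ɣ, …/; [+nasal] alone would also admit /ɱ, ɳ/ — and no other single listed feature has exactly this extension, so two is the minimum.

[+nasal, +dors]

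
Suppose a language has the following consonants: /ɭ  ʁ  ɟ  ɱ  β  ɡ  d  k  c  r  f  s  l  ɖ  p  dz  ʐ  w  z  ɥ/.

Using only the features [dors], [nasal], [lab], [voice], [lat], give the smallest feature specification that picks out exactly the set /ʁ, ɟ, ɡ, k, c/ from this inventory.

[-lab, +dors]

Every target segment is [-labial], [+dorsal]; each remaining inventory member fails at least one of these. Each conjunct is needed — [+dorsal] alone would also admit /w, ɥ/; [-labial] alone would also admit /ɭ, d, r, s, …/ — and no other single listed feature has exactly this extension, so two is the minimum.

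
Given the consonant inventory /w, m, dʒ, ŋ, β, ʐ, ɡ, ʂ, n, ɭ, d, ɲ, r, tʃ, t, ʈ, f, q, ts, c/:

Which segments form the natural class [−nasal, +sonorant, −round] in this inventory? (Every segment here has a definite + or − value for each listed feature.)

ɭ, r

Eliminate segments failing any feature: /w/ is [+round]; /m, ŋ, n, ɲ/ are [+nasal]; /dʒ, β, ʐ, ɡ, ʂ, d, tʃ, t, ʈ, f, q, ts, c/ are [−sonorant]. The remaining /ɭ, r/ satisfy [−nasal], [+sonorant], [−round].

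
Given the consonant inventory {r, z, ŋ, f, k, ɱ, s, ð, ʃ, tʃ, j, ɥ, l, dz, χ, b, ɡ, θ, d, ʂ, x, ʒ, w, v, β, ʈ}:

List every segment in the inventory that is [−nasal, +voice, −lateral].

r, z, ð, j, ɥ, dz, b, ɡ, d, ʒ, w, v, β

Checking each segment against [−nasal], [+voice], [−lateral]: /r/ (alveolar trill), /z/ (voiced alveolar fricative), /ð/ (voiced dental fricative), /j/ (palatal glide), /ɥ/ (labial-palatal glide), /dz/ (voiced alveolar affricate), among others, satisfy every feature; every other segment in the inventory fails at least one.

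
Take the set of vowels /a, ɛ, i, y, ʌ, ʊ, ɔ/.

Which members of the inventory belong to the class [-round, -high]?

a, ɛ, ʌ

Eliminate segments failing any feature: /i/ is [+high]; /y, ʊ, ɔ/ are [+round]. The remaining /a, ɛ, ʌ/ satisfy [-round], [-high].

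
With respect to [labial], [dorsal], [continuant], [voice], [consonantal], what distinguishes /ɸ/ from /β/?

The two segments share [+labial], [-dorsal], [+continuant], [+consonantal]. The only feature from the list on which they differ: /ɸ/ is [-voice] while /β/ is [+voice].

[voice]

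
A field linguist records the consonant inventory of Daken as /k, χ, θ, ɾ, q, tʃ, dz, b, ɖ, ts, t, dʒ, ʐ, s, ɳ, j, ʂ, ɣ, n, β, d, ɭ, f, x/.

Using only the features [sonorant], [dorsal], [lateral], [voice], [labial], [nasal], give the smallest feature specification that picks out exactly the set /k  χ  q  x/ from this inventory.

[-voice, +dorsal]

The class [-voice], [+dorsal] has exactly /k, χ, q, x/ as its extension in this inventory. No smaller conjunction from the listed features achieves this: [+dorsal] alone would also admit /j, ɣ/; [-voice] alone would also admit /θ, tʃ, ts, t, …/; and checking the remaining single features turns up none with this extension.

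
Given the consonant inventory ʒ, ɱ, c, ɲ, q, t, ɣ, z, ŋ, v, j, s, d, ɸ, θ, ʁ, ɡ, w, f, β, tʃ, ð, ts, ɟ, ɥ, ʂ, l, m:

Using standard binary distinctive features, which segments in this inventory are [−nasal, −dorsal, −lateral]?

Among the inventory, the [−nasal] segments are /ʒ, c, q, t, ɣ, z, v, j, s, d, ɸ, θ, ʁ, ɡ, w, f, β, tʃ, ð, ts, ɟ, ɥ, ʂ, l/.
Intersecting with [−dorsal] gives /ʒ, t, z, v, s, d, ɸ, θ, f, β, tʃ, ð, ts, ʂ, l/.
Of those, [−lateral] leaves /ʒ, t, z, v, s, d, ɸ, θ, f, β, tʃ, ð, ts, ʂ/.

ʒ, t, z, v, s, d, ɸ, θ, f, β, tʃ, ð, ts, ʂ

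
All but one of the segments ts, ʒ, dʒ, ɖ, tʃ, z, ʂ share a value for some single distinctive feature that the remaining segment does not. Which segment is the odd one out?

ɖ

[strident] groups all but one: /ʒ, dʒ, ʂ, ts, tʃ, z/ share [+strident] while /ɖ/ (voiced retroflex stop) alone is [-strident]. Removing any other segment would not leave a single-feature class that excludes it.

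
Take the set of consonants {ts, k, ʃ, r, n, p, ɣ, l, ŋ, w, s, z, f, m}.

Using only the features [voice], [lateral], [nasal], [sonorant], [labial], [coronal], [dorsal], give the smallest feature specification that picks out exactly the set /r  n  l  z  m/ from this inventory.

[+voice, −dorsal]

The class [+voice], [−dorsal] has exactly /r, n, l, z, m/ as its extension in this inventory. No smaller conjunction from the listed features achieves this: [−dorsal] alone would also admit /ts, ʃ, p, s, …/; [+voice] alone would also admit /ɣ, ŋ, w/; and checking the remaining single features turns up none with this extension.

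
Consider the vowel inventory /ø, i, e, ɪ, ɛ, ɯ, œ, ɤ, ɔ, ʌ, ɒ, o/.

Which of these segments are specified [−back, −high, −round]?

e, ɛ

Eliminate segments failing any feature: /ø, œ/ are [+round]; /i, ɪ/ are [+high]; /ɯ, ɤ, ɔ, ʌ, ɒ, o/ are [+back]. The remaining /e, ɛ/ satisfy [−back], [−high], [−round].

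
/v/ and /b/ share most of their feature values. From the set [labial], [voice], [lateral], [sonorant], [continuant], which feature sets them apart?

The two segments share [+labial], [+voice], [−lateral], [−sonorant]. The only feature from the list on which they differ: /v/ is [+continuant] while /b/ is [−continuant].

[continuant]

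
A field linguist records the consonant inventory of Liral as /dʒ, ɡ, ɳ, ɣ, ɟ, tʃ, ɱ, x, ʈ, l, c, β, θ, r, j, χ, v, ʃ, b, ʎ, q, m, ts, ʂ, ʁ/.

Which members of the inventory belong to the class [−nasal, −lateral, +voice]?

Eliminate segments failing any feature: /ɳ, ɱ, m/ are [+nasal]; /tʃ, x, ʈ, c, θ, χ, ʃ, q, ts, ʂ/ are [−voice]; /l, ʎ/ are [+lateral]. The remaining /dʒ, ɡ, ɣ, ɟ, β, r, j, v, b, ʁ/ satisfy [−nasal], [−lateral], [+voice].

dʒ, ɡ, ɣ, ɟ, β, r, j, v, b, ʁ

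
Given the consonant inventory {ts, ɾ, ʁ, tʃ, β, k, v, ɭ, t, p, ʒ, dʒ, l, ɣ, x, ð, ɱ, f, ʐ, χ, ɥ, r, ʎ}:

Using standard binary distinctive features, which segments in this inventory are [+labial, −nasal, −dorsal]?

β, v, p, f

Checking each segment against [+labial], [−nasal], [−dorsal]: /β/ (voiced bilabial fricative), /v/ (voiced labiodental fricative), /p/ (voiceless bilabial stop), /f/ (voiceless labiodental fricative) satisfy every feature; every other segment in the inventory fails at least one.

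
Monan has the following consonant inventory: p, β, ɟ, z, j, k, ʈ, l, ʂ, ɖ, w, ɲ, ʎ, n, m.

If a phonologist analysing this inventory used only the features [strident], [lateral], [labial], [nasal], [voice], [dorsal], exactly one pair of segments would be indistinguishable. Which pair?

/ɟ/ (voiced palatal stop) and /j/ (palatal glide) are both [−strident], [−lateral], [−labial], [−nasal], [+voice], [+dorsal], so none of the listed features separates them. (They do differ in [sonorant] and [continuant], which are not among the given features.) Every other pair in the inventory differs on at least one listed feature.

ɟ, j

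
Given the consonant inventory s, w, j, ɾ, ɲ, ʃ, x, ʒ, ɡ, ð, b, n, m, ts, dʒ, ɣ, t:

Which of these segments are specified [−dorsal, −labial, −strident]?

ɾ, ð, n, t

Checking each segment against [−dorsal], [−labial], [−strident]: /ɾ/ (alveolar tap), /ð/ (voiced dental fricative), /n/ (alveolar nasal), /t/ (voiceless alveolar stop) satisfy every feature; every other segment in the inventory fails at least one.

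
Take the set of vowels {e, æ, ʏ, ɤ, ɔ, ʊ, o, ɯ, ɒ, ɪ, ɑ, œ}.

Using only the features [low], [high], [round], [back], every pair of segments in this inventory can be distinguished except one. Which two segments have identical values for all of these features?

/o/ (mid back rounded tense vowel) and /ɔ/ (mid back rounded lax vowel) are both [-low], [-high], [+round], [+back], so none of the listed features separates them. (They do differ in [tense], which is not among the given features.) Every other pair in the inventory differs on at least one listed feature.

o, ɔ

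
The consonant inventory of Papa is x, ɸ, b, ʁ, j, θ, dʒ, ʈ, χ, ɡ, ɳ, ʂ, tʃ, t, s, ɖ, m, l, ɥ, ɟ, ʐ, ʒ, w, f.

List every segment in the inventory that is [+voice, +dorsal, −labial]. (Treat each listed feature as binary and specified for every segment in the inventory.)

ʁ, j, ɡ, ɟ

Checking each segment against [+voice], [+dorsal], [−labial]: /ʁ/ (voiced uvular fricative), /j/ (palatal glide), /ɡ/ (voiced velar stop), /ɟ/ (voiced palatal stop) satisfy every feature; every other segment in the inventory fails at least one.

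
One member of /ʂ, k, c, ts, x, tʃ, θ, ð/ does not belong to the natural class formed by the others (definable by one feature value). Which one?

The remaining segments after removing /ð/ share [-voice]; /ð/ (voiced dental fricative) is [+voice]. For every other candidate removal, the leftover set fails to share any single feature value that the removed segment lacks.

ð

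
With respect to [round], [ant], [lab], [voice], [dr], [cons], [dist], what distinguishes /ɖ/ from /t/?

The two segments share [−round], [−labial], [−delayed release], [+consonantal], [−distributed]. The only features from the list on which they differ: /ɖ/ is [+voice] while /t/ is [−voice]; /ɖ/ is [−anterior] while /t/ is [+anterior].

[voice], [anterior]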